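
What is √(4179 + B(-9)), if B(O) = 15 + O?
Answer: 3*√465 ≈ 64.692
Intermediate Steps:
√(4179 + B(-9)) = √(4179 + (15 - 9)) = √(4179 + 6) = √4185 = 3*√465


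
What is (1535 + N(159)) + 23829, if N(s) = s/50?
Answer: 1268359/50 ≈ 25367.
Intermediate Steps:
N(s) = s/50 (N(s) = s*(1/50) = s/50)
(1535 + N(159)) + 23829 = (1535 + (1/50)*159) + 23829 = (1535 + 159/50) + 23829 = 76909/50 + 23829 = 1268359/50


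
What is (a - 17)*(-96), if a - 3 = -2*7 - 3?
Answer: 2976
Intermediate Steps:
a = -14 (a = 3 + (-2*7 - 3) = 3 + (-14 - 3) = 3 - 17 = -14)
(a - 17)*(-96) = (-14 - 17)*(-96) = -31*(-96) = 2976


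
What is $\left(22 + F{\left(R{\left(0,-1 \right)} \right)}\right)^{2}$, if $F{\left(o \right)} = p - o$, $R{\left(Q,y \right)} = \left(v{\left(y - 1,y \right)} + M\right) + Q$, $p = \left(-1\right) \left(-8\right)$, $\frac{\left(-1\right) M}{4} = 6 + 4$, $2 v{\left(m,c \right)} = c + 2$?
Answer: $\frac{19321}{4} \approx 4830.3$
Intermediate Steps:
$v{\left(m,c \right)} = 1 + \frac{c}{2}$ ($v{\left(m,c \right)} = \frac{c + 2}{2} = \frac{2 + c}{2} = 1 + \frac{c}{2}$)
$M = -40$ ($M = - 4 \left(6 + 4\right) = \left(-4\right) 10 = -40$)
$p = 8$
$R{\left(Q,y \right)} = -39 + Q + \frac{y}{2}$ ($R{\left(Q,y \right)} = \left(\left(1 + \frac{y}{2}\right) - 40\right) + Q = \left(-39 + \frac{y}{2}\right) + Q = -39 + Q + \frac{y}{2}$)
$F{\left(o \right)} = 8 - o$
$\left(22 + F{\left(R{\left(0,-1 \right)} \right)}\right)^{2} = \left(22 + \left(8 - \left(-39 + 0 + \frac{1}{2} \left(-1\right)\right)\right)\right)^{2} = \left(22 + \left(8 - \left(-39 + 0 - \frac{1}{2}\right)\right)\right)^{2} = \left(22 + \left(8 - - \frac{79}{2}\right)\right)^{2} = \left(22 + \left(8 + \frac{79}{2}\right)\right)^{2} = \left(22 + \frac{95}{2}\right)^{2} = \left(\frac{139}{2}\right)^{2} = \frac{19321}{4}$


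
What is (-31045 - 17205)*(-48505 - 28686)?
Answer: 3724465750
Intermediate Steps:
(-31045 - 17205)*(-48505 - 28686) = -48250*(-77191) = 3724465750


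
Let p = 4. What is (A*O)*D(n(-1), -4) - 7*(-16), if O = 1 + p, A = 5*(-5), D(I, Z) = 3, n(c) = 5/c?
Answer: -263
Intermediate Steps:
A = -25
O = 5 (O = 1 + 4 = 5)
(A*O)*D(n(-1), -4) - 7*(-16) = -25*5*3 - 7*(-16) = -125*3 + 112 = -375 + 112 = -263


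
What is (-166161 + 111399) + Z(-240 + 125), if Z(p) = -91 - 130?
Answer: -54983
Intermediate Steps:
Z(p) = -221
(-166161 + 111399) + Z(-240 + 125) = (-166161 + 111399) - 221 = -54762 - 221 = -54983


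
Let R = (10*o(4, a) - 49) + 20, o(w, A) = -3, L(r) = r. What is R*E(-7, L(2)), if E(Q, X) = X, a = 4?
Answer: -118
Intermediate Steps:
R = -59 (R = (10*(-3) - 49) + 20 = (-30 - 49) + 20 = -79 + 20 = -59)
R*E(-7, L(2)) = -59*2 = -118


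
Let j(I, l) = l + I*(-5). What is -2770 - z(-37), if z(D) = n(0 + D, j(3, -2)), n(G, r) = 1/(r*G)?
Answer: -1742331/629 ≈ -2770.0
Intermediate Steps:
j(I, l) = l - 5*I
n(G, r) = 1/(G*r)
z(D) = -1/(17*D) (z(D) = 1/((0 + D)*(-2 - 5*3)) = 1/(D*(-2 - 15)) = 1/(D*(-17)) = -1/17/D = -1/(17*D))
-2770 - z(-37) = -2770 - (-1)/(17*(-37)) = -2770 - (-1)*(-1)/(17*37) = -2770 - 1*1/629 = -2770 - 1/629 = -1742331/629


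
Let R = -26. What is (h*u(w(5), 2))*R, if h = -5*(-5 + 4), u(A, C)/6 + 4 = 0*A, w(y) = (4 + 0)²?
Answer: 3120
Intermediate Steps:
w(y) = 16 (w(y) = 4² = 16)
u(A, C) = -24 (u(A, C) = -24 + 6*(0*A) = -24 + 6*0 = -24 + 0 = -24)
h = 5 (h = -5*(-1) = 5)
(h*u(w(5), 2))*R = (5*(-24))*(-26) = -120*(-26) = 3120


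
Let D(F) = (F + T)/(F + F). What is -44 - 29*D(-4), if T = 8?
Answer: -59/2 ≈ -29.500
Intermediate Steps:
D(F) = (8 + F)/(2*F) (D(F) = (F + 8)/(F + F) = (8 + F)/((2*F)) = (8 + F)*(1/(2*F)) = (8 + F)/(2*F))
-44 - 29*D(-4) = -44 - 29*(8 - 4)/(2*(-4)) = -44 - 29*(-1)*4/(2*4) = -44 - 29*(-½) = -44 + 29/2 = -59/2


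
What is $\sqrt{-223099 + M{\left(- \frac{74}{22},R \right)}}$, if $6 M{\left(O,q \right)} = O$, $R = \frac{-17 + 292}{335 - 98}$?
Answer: $\frac{i \sqrt{971821686}}{66} \approx 472.33 i$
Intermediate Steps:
$R = \frac{275}{237} \approx 1.1603$
$M{\left(O,q \right)} = \frac{O}{6}$
$\sqrt{-223099 + M{\left(- \frac{74}{22},R \right)}} = \sqrt{-223099 + \frac{\left(-74\right) \frac{1}{22}}{6}} = \sqrt{-223099 + \frac{1}{6} \left(- \frac{37}{11}\right)} = \sqrt{-223099 - \frac{37}{66}} = \sqrt{- \frac{14724571}{66}} = \frac{i \sqrt{971821686}}{66}$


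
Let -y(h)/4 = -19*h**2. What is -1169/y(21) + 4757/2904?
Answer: 1857629/1158696 ≈ 1.6032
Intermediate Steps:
y(h) = 76*h**2 (y(h) = -(-76)*h**2 = 76*h**2)
-1169/y(21) + 4757/2904 = -1169/(76*21**2) + 4757/2904 = -1169/(76*441) + 4757*(1/2904) = -1169/33516 + 4757/2904 = -1169*1/33516 + 4757/2904 = -167/4788 + 4757/2904 = 1857629/1158696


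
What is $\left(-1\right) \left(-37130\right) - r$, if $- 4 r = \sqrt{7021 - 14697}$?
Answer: $37130 + \frac{i \sqrt{1919}}{2} \approx 37130.0 + 21.903 i$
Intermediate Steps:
$r = - \frac{i \sqrt{1919}}{2}$ ($r = - \frac{\sqrt{7021 - 14697}}{4} = - \frac{\sqrt{-7676}}{4} = - \frac{2 i \sqrt{1919}}{4} = - \frac{i \sqrt{1919}}{2} \approx - 21.903 i$)
$\left(-1\right) \left(-37130\right) - r = \left(-1\right) \left(-37130\right) - - \frac{i \sqrt{1919}}{2} = 37130 + \frac{i \sqrt{1919}}{2}$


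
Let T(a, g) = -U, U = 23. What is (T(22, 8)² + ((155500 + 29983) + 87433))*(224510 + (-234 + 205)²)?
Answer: 61621104195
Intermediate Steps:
T(a, g) = -23 (T(a, g) = -1*23 = -23)
(T(22, 8)² + ((155500 + 29983) + 87433))*(224510 + (-234 + 205)²) = ((-23)² + ((155500 + 29983) + 87433))*(224510 + (-234 + 205)²) = (529 + (185483 + 87433))*(224510 + (-29)²) = (529 + 272916)*(224510 + 841) = 273445*225351 = 61621104195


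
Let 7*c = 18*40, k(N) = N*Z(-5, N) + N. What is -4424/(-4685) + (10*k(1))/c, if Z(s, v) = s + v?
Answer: 73381/112440 ≈ 0.65262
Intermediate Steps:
k(N) = N + N*(-5 + N) (k(N) = N*(-5 + N) + N = N + N*(-5 + N))
c = 720/7 (c = (18*40)/7 = (⅐)*720 = 720/7 ≈ 102.86)
-4424/(-4685) + (10*k(1))/c = -4424/(-4685) + (10*(1*(-4 + 1)))/(720/7) = -4424*(-1/4685) + (10*(1*(-3)))*(7/720) = 4424/4685 + (10*(-3))*(7/720) = 4424/4685 - 30*7/720 = 4424/4685 - 7/24 = 73381/112440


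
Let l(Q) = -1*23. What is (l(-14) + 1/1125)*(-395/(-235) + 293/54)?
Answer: -233344669/1427625 ≈ -163.45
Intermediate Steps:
l(Q) = -23
(l(-14) + 1/1125)*(-395/(-235) + 293/54) = (-23 + 1/1125)*(-395/(-235) + 293/54) = (-23 + 1/1125)*(-395*(-1/235) + 293*(1/54)) = -25874*(79/47 + 293/54)/1125 = -25874/1125*18037/2538 = -233344669/1427625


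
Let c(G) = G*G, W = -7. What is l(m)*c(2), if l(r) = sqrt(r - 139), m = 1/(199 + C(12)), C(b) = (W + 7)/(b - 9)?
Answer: 8*I*sqrt(1376085)/199 ≈ 47.158*I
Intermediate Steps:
c(G) = G**2
C(b) = 0 (C(b) = (-7 + 7)/(b - 9) = 0/(-9 + b) = 0)
m = 1/199 (m = 1/(199 + 0) = 1/199 ≈ 0.0050251)
l(r) = sqrt(-139 + r)
l(m)*c(2) = sqrt(-139 + 1/199)*2**2 = sqrt(-27660/199)*4 = (2*I*sqrt(1376085)/199)*4 = 8*I*sqrt(1376085)/199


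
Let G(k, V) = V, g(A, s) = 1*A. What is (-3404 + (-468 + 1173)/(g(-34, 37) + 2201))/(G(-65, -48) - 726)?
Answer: 7375763/1677258 ≈ 4.3975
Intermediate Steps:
g(A, s) = A
(-3404 + (-468 + 1173)/(g(-34, 37) + 2201))/(G(-65, -48) - 726) = (-3404 + (-468 + 1173)/(-34 + 2201))/(-48 - 726) = (-3404 + 705/2167)/(-774) = (-3404 + 705*(1/2167))*(-1/774) = (-3404 + 705/2167)*(-1/774) = -7375763/2167*(-1/774) = 7375763/1677258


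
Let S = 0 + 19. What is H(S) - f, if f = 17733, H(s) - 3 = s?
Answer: -17711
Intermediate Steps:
S = 19
H(s) = 3 + s
H(S) - f = (3 + 19) - 1*17733 = 22 - 17733 = -17711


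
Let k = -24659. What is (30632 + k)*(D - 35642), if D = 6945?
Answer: -171407181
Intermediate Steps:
(30632 + k)*(D - 35642) = (30632 - 24659)*(6945 - 35642) = 5973*(-28697) = -171407181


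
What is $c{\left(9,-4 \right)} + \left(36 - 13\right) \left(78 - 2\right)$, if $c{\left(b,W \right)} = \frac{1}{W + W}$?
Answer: $\frac{13983}{8} \approx 1747.9$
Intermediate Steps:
$c{\left(b,W \right)} = \frac{1}{2 W}$
$c{\left(9,-4 \right)} + \left(36 - 13\right) \left(78 - 2\right) = \frac{1}{2 \left(-4\right)} + \left(36 - 13\right) \left(78 - 2\right) = \frac{1}{2} \left(- \frac{1}{4}\right) + \left(36 - 13\right) 76 = - \frac{1}{8} + 23 \cdot 76 = - \frac{1}{8} + 1748 = \frac{13983}{8}$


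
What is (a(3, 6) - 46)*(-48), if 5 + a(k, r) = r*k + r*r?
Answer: -144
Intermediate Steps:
a(k, r) = -5 + r**2 + k*r (a(k, r) = -5 + (r*k + r*r) = -5 + (k*r + r**2) = -5 + (r**2 + k*r) = -5 + r**2 + k*r)
(a(3, 6) - 46)*(-48) = ((-5 + 6**2 + 3*6) - 46)*(-48) = ((-5 + 36 + 18) - 46)*(-48) = (49 - 46)*(-48) = 3*(-48) = -144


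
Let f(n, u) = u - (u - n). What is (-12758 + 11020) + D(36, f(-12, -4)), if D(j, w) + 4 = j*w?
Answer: -2174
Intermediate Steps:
f(n, u) = n (f(n, u) = u + (n - u) = n)
D(j, w) = -4 + j*w
(-12758 + 11020) + D(36, f(-12, -4)) = (-12758 + 11020) + (-4 + 36*(-12)) = -1738 + (-4 - 432) = -1738 - 436 = -2174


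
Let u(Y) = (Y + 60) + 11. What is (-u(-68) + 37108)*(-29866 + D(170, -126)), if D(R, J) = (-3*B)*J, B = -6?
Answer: -1192332070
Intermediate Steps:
D(R, J) = 18*J (D(R, J) = (-3*(-6))*J = 18*J)
u(Y) = 71 + Y (u(Y) = (60 + Y) + 11 = 71 + Y)
(-u(-68) + 37108)*(-29866 + D(170, -126)) = (-(71 - 68) + 37108)*(-29866 + 18*(-126)) = (-1*3 + 37108)*(-29866 - 2268) = (-3 + 37108)*(-32134) = 37105*(-32134) = -1192332070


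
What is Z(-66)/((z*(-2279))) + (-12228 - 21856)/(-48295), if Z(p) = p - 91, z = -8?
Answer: 613837173/880514440 ≈ 0.69713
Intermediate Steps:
Z(p) = -91 + p
Z(-66)/((z*(-2279))) + (-12228 - 21856)/(-48295) = (-91 - 66)/((-8*(-2279))) + (-12228 - 21856)/(-48295) = -157/18232 - 34084*(-1/48295) = -157*1/18232 + 34084/48295 = -157/18232 + 34084/48295 = 613837173/880514440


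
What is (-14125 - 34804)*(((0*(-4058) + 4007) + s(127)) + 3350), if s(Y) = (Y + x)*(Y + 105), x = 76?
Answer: -2664330837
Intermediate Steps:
s(Y) = (76 + Y)*(105 + Y) (s(Y) = (Y + 76)*(Y + 105) = (76 + Y)*(105 + Y))
(-14125 - 34804)*(((0*(-4058) + 4007) + s(127)) + 3350) = (-14125 - 34804)*(((0*(-4058) + 4007) + (7980 + 127**2 + 181*127)) + 3350) = -48929*(((0 + 4007) + (7980 + 16129 + 22987)) + 3350) = -48929*((4007 + 47096) + 3350) = -48929*(51103 + 3350) = -48929*54453 = -2664330837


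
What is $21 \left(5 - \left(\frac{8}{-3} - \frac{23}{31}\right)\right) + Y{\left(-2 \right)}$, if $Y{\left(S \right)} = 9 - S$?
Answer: $\frac{5815}{31} \approx 187.58$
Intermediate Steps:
$21 \left(5 - \left(\frac{8}{-3} - \frac{23}{31}\right)\right) + Y{\left(-2 \right)} = 21 \left(5 - \left(\frac{8}{-3} - \frac{23}{31}\right)\right) + \left(9 - -2\right) = 21 \left(5 - \left(8 \left(- \frac{1}{3}\right) - \frac{23}{31}\right)\right) + \left(9 + 2\right) = 21 \left(5 - \left(- \frac{8}{3} - \frac{23}{31}\right)\right) + 11 = 21 \left(5 - - \frac{317}{93}\right) + 11 = 21 \left(5 + \frac{317}{93}\right) + 11 = 21 \cdot \frac{782}{93} + 11 = \frac{5474}{31} + 11 = \frac{5815}{31}$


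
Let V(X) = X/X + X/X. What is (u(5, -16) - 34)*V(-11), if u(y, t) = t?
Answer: -100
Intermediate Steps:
V(X) = 2 (V(X) = 1 + 1 = 2)
(u(5, -16) - 34)*V(-11) = (-16 - 34)*2 = -50*2 = -100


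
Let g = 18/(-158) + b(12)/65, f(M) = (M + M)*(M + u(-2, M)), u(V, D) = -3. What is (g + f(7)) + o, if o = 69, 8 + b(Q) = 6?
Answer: 641132/5135 ≈ 124.86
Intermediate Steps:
b(Q) = -2 (b(Q) = -8 + 6 = -2)
f(M) = 2*M*(-3 + M) (f(M) = (M + M)*(M - 3) = (2*M)*(-3 + M) = 2*M*(-3 + M))
g = -743/5135 (g = 18/(-158) - 2/65 = 18*(-1/158) - 2*1/65 = -9/79 - 2/65 = -743/5135 ≈ -0.14469)
(g + f(7)) + o = (-743/5135 + 2*7*(-3 + 7)) + 69 = (-743/5135 + 2*7*4) + 69 = (-743/5135 + 56) + 69 = 286817/5135 + 69 = 641132/5135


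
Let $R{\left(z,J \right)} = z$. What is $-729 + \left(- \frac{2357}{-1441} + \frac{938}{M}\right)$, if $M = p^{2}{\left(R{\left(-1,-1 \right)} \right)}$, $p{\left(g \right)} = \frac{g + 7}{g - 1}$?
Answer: $- \frac{8081530}{12969} \approx -623.14$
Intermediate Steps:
$p{\left(g \right)} = \frac{7 + g}{-1 + g}$
$M = 9$ ($M = \left(\frac{7 - 1}{-1 - 1}\right)^{2} = \left(\frac{1}{-2} \cdot 6\right)^{2} = \left(\left(- \frac{1}{2}\right) 6\right)^{2} = \left(-3\right)^{2} = 9$)
$-729 + \left(- \frac{2357}{-1441} + \frac{938}{M}\right) = -729 + \left(- \frac{2357}{-1441} + \frac{938}{9}\right) = -729 + \left(\left(-2357\right) \left(- \frac{1}{1441}\right) + 938 \cdot \frac{1}{9}\right) = -729 + \left(\frac{2357}{1441} + \frac{938}{9}\right) = -729 + \frac{1372871}{12969} = - \frac{8081530}{12969}$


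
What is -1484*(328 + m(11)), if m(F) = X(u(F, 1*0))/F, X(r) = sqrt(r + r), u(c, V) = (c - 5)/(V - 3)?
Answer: -486752 - 2968*I/11 ≈ -4.8675e+5 - 269.82*I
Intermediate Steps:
u(c, V) = (-5 + c)/(-3 + V)
X(r) = sqrt(2)*sqrt(r) (X(r) = sqrt(2*r) = sqrt(2)*sqrt(r))
m(F) = sqrt(2)*sqrt(5/3 - F/3)/F (m(F) = (sqrt(2)*sqrt((-5 + F)/(-3 + 1*0)))/F = (sqrt(2)*sqrt((-5 + F)/(-3 + 0)))/F = (sqrt(2)*sqrt((-5 + F)/(-3)))/F = (sqrt(2)*sqrt(-(-5 + F)/3))/F = (sqrt(2)*sqrt(5/3 - F/3))/F = sqrt(2)*sqrt(5/3 - F/3)/F)
-1484*(328 + m(11)) = -1484*(328 + (1/3)*sqrt(30 - 6*11)/11) = -1484*(328 + (1/3)*(1/11)*sqrt(30 - 66)) = -1484*(328 + (1/3)*(1/11)*sqrt(-36)) = -1484*(328 + (1/3)*(1/11)*(6*I)) = -1484*(328 + 2*I/11) = -486752 - 2968*I/11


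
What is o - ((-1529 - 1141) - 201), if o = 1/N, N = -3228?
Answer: 9267587/3228 ≈ 2871.0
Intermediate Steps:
o = -1/3228 (o = 1/(-3228) = -1/3228 ≈ -0.00030979)
o - ((-1529 - 1141) - 201) = -1/3228 - ((-1529 - 1141) - 201) = -1/3228 - (-2670 - 201) = -1/3228 - 1*(-2871) = -1/3228 + 2871 = 9267587/3228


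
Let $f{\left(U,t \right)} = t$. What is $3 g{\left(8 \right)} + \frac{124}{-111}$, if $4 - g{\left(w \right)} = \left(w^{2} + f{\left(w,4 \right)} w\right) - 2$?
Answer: $- \frac{30094}{111} \approx -271.12$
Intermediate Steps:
$g{\left(w \right)} = 6 - w^{2} - 4 w$ ($g{\left(w \right)} = 4 - \left(\left(w^{2} + 4 w\right) - 2\right) = 4 - \left(-2 + w^{2} + 4 w\right) = 6 - w^{2} - 4 w$)
$3 g{\left(8 \right)} + \frac{124}{-111} = 3 \left(6 - 8^{2} - 32\right) + \frac{124}{-111} = 3 \left(6 - 64 - 32\right) + 124 \left(- \frac{1}{111}\right) = 3 \left(6 - 64 - 32\right) - \frac{124}{111} = 3 \left(-90\right) - \frac{124}{111} = -270 - \frac{124}{111} = - \frac{30094}{111}$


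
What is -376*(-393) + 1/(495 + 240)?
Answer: 108609481/735 ≈ 1.4777e+5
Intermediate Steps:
-376*(-393) + 1/(495 + 240) = 147768 + 1/735 = 108609481/735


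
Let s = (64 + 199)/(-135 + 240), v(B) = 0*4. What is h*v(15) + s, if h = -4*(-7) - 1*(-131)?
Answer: 263/105 ≈ 2.5048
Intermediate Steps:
v(B) = 0
h = 159 (h = 28 + 131 = 159)
s = 263/105 ≈ 2.5048
h*v(15) + s = 159*0 + 263/105 = 0 + 263/105 = 263/105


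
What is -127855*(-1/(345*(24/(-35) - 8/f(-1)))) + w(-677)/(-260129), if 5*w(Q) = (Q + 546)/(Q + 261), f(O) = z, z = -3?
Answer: 2328115527637/12444571360 ≈ 187.08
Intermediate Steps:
f(O) = -3
w(Q) = (546 + Q)/(5*(261 + Q)) (w(Q) = ((Q + 546)/(Q + 261))/5 = ((546 + Q)/(261 + Q))/5 = (546 + Q)/(5*(261 + Q)))
-127855*(-1/(345*(24/(-35) - 8/f(-1)))) + w(-677)/(-260129) = -127855*(-1/(345*(24/(-35) - 8/(-3)))) + ((546 - 677)/(5*(261 - 677)))/(-260129) = -127855*(-1/(345*(24*(-1/35) - 8*(-⅓)))) + ((⅕)*(-131)/(-416))*(-1/260129) = -127855*(-1/(345*(-24/35 + 8/3))) + ((⅕)*(-1/416)*(-131))*(-1/260129) = -127855/(((208/105)*23)*(-15)) + (131/2080)*(-1/260129) = -127855/((4784/105)*(-15)) - 131/541068320 = -127855/(-4784/7) - 131/541068320 = -127855*(-7/4784) - 131/541068320 = 68845/368 - 131/541068320 = 2328115527637/12444571360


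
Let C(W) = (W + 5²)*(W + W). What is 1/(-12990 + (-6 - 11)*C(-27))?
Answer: -1/14826 ≈ -6.7449e-5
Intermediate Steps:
C(W) = 2*W*(25 + W) (C(W) = (W + 25)*(2*W) = (25 + W)*(2*W) = 2*W*(25 + W))
1/(-12990 + (-6 - 11)*C(-27)) = 1/(-12990 + (-6 - 11)*(2*(-27)*(25 - 27))) = 1/(-12990 - 34*(-27)*(-2)) = 1/(-12990 - 17*108) = 1/(-12990 - 1836) = 1/(-14826) = -1/14826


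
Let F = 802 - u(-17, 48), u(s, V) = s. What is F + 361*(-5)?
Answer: -986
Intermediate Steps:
F = 819 (F = 802 - 1*(-17) = 802 + 17 = 819)
F + 361*(-5) = 819 + 361*(-5) = 819 - 1805 = -986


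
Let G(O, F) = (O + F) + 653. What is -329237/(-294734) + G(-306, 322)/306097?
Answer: 9179603185/8201563018 ≈ 1.1193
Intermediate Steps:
G(O, F) = 653 + F + O (G(O, F) = (F + O) + 653 = 653 + F + O)
-329237/(-294734) + G(-306, 322)/306097 = -329237/(-294734) + (653 + 322 - 306)/306097 = -329237*(-1/294734) + 669*(1/306097) = 329237/294734 + 669/306097 = 9179603185/8201563018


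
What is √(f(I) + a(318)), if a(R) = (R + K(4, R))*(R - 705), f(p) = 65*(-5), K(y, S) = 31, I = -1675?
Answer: 2*I*√33847 ≈ 367.95*I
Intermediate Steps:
f(p) = -325
a(R) = (-705 + R)*(31 + R) (a(R) = (R + 31)*(R - 705) = (31 + R)*(-705 + R) = (-705 + R)*(31 + R))
√(f(I) + a(318)) = √(-325 + (-21855 + 318² - 674*318)) = √(-325 + (-21855 + 101124 - 214332)) = √(-325 - 135063) = √(-135388) = 2*I*√33847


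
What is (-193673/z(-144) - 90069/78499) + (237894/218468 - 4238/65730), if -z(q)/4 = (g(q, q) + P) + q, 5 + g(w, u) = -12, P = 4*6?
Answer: -27298937140100141161/77215797440427660 ≈ -353.54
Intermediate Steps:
P = 24
g(w, u) = -17 (g(w, u) = -5 - 12 = -17)
z(q) = -28 - 4*q (z(q) = -4*((-17 + 24) + q) = -4*(7 + q) = -28 - 4*q)
(-193673/z(-144) - 90069/78499) + (237894/218468 - 4238/65730) = (-193673/(-28 - 4*(-144)) - 90069/78499) + (237894/218468 - 4238/65730) = (-193673/(-28 + 576) - 90069*1/78499) + (237894*(1/218468) - 4238*1/65730) = (-193673/548 - 90069/78499) + (118947/109234 - 2119/32865) = (-193673*1/548 - 90069/78499) + 3677726309/3589975410 = (-193673/548 - 90069/78499) + 3677726309/3589975410 = -15252494639/43017452 + 3677726309/3589975410 = -27298937140100141161/77215797440427660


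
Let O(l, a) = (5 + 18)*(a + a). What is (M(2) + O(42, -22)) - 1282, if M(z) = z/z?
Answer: -2293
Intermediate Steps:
O(l, a) = 46*a (O(l, a) = 23*(2*a) = 46*a)
M(z) = 1
(M(2) + O(42, -22)) - 1282 = (1 + 46*(-22)) - 1282 = (1 - 1012) - 1282 = -1011 - 1282 = -2293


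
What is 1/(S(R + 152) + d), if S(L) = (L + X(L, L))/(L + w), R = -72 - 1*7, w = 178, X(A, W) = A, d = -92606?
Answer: -251/23243960 ≈ -1.0799e-5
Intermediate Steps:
R = -79 (R = -72 - 7 = -79)
S(L) = 2*L/(178 + L) (S(L) = (L + L)/(L + 178) = (2*L)/(178 + L) = 2*L/(178 + L))
1/(S(R + 152) + d) = 1/(2*(-79 + 152)/(178 + (-79 + 152)) - 92606) = 1/(2*73/(178 + 73) - 92606) = 1/(2*73/251 - 92606) = 1/(2*73*(1/251) - 92606) = 1/(146/251 - 92606) = 1/(-23243960/251) = -251/23243960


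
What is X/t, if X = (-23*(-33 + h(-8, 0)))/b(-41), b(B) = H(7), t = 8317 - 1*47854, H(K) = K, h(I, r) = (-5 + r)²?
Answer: -8/12033 ≈ -0.00066484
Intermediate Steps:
t = -39537 (t = 8317 - 47854 = -39537)
b(B) = 7
X = 184/7 (X = -23*(-33 + (-5 + 0)²)/7 = -23*(-33 + (-5)²)*(⅐) = -23*(-33 + 25)*(⅐) = -23*(-8)*(⅐) = 184*(⅐) = 184/7 ≈ 26.286)
X/t = (184/7)/(-39537) = (184/7)*(-1/39537) = -8/12033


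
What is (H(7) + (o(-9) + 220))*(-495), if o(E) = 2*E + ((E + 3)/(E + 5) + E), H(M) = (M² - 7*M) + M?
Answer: -199485/2 ≈ -99743.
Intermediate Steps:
H(M) = M² - 6*M
o(E) = 3*E + (3 + E)/(5 + E) (o(E) = 2*E + ((3 + E)/(5 + E) + E) = 2*E + (E + (3 + E)/(5 + E)) = 3*E + (3 + E)/(5 + E))
(H(7) + (o(-9) + 220))*(-495) = (7*(-6 + 7) + ((3 + 3*(-9)² + 16*(-9))/(5 - 9) + 220))*(-495) = (7*1 + ((3 + 3*81 - 144)/(-4) + 220))*(-495) = (7 + (-(3 + 243 - 144)/4 + 220))*(-495) = (7 + (-¼*102 + 220))*(-495) = (7 + (-51/2 + 220))*(-495) = (7 + 389/2)*(-495) = (403/2)*(-495) = -199485/2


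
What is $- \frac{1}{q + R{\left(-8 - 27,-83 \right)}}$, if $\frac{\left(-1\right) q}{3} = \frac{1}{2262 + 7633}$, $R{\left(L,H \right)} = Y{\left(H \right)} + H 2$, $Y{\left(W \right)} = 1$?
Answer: $\frac{9895}{1632678} \approx 0.0060606$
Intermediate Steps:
$R{\left(L,H \right)} = 1 + 2 H$ ($R{\left(L,H \right)} = 1 + H 2 = 1 + 2 H$)
$q = - \frac{3}{9895}$ ($q = - \frac{3}{2262 + 7633} = - \frac{3}{9895} \approx -0.00030318$)
$- \frac{1}{q + R{\left(-8 - 27,-83 \right)}} = - \frac{1}{- \frac{3}{9895} + \left(1 + 2 \left(-83\right)\right)} = - \frac{1}{- \frac{3}{9895} + \left(1 - 166\right)} = - \frac{1}{- \frac{3}{9895} - 165} = - \frac{1}{- \frac{1632678}{9895}} = \left(-1\right) \left(- \frac{9895}{1632678}\right) = \frac{9895}{1632678}$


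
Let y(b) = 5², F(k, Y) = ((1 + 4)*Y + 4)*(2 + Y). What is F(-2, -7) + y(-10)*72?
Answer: 1955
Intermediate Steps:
F(k, Y) = (2 + Y)*(4 + 5*Y) (F(k, Y) = (5*Y + 4)*(2 + Y) = (4 + 5*Y)*(2 + Y) = (2 + Y)*(4 + 5*Y))
y(b) = 25
F(-2, -7) + y(-10)*72 = (8 + 5*(-7)² + 14*(-7)) + 25*72 = (8 + 5*49 - 98) + 1800 = (8 + 245 - 98) + 1800 = 155 + 1800 = 1955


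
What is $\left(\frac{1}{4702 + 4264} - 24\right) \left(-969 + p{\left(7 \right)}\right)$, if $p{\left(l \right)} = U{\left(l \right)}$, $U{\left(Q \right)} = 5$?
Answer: $\frac{103718206}{4483} \approx 23136.0$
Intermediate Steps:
$p{\left(l \right)} = 5$
$\left(\frac{1}{4702 + 4264} - 24\right) \left(-969 + p{\left(7 \right)}\right) = \left(\frac{1}{4702 + 4264} - 24\right) \left(-969 + 5\right) = \left(\frac{1}{8966} - 24\right) \left(-964\right) = \left(- \frac{215183}{8966}\right) \left(-964\right) = \frac{103718206}{4483}$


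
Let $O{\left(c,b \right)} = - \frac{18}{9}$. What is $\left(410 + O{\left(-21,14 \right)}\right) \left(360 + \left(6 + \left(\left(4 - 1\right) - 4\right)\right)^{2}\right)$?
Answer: $157080$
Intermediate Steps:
$O{\left(c,b \right)} = -2$ ($O{\left(c,b \right)} = \left(-18\right) \frac{1}{9} = -2$)
$\left(410 + O{\left(-21,14 \right)}\right) \left(360 + \left(6 + \left(\left(4 - 1\right) - 4\right)\right)^{2}\right) = \left(410 - 2\right) \left(360 + \left(6 + \left(\left(4 - 1\right) - 4\right)\right)^{2}\right) = 408 \left(360 + \left(6 + \left(3 - 4\right)\right)^{2}\right) = 408 \left(360 + \left(6 - 1\right)^{2}\right) = 408 \left(360 + 5^{2}\right) = 408 \left(360 + 25\right) = 408 \cdot 385 = 157080$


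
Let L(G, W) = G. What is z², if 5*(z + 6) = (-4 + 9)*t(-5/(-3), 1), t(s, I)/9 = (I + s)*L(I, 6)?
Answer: 324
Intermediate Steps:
t(s, I) = 9*I*(I + s) (t(s, I) = 9*((I + s)*I) = 9*(I*(I + s)) = 9*I*(I + s))
z = 18 (z = -6 + ((-4 + 9)*(9*1*(1 - 5/(-3))))/5 = -6 + (5*(9*1*(1 - 5*(-⅓))))/5 = -6 + (5*(9*1*(1 + 5/3)))/5 = -6 + (5*(9*1*(8/3)))/5 = -6 + (5*24)/5 = -6 + (⅕)*120 = -6 + 24 = 18)
z² = 18² = 324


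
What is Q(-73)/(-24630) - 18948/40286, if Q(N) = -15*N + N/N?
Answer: -127710674/248061045 ≈ -0.51484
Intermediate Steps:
Q(N) = 1 - 15*N (Q(N) = -15*N + 1 = 1 - 15*N)
Q(-73)/(-24630) - 18948/40286 = (1 - 15*(-73))/(-24630) - 18948/40286 = (1 + 1095)*(-1/24630) - 18948*1/40286 = 1096*(-1/24630) - 9474/20143 = -548/12315 - 9474/20143 = -127710674/248061045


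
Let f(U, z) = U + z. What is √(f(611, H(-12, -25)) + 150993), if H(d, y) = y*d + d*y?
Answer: 2*√38051 ≈ 390.13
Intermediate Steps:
H(d, y) = 2*d*y (H(d, y) = d*y + d*y = 2*d*y)
√(f(611, H(-12, -25)) + 150993) = √((611 + 2*(-12)*(-25)) + 150993) = √((611 + 600) + 150993) = √(1211 + 150993) = √152204 = 2*√38051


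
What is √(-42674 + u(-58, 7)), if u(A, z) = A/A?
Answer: I*√42673 ≈ 206.57*I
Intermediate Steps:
u(A, z) = 1
√(-42674 + u(-58, 7)) = √(-42674 + 1) = √(-42673) = I*√42673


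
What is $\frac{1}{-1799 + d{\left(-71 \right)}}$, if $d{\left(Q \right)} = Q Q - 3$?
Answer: $\frac{1}{3239} \approx 0.00030874$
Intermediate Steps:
$d{\left(Q \right)} = -3 + Q^{2}$ ($d{\left(Q \right)} = Q^{2} - 3 = -3 + Q^{2}$)
$\frac{1}{-1799 + d{\left(-71 \right)}} = \frac{1}{-1799 - \left(3 - \left(-71\right)^{2}\right)} = \frac{1}{-1799 + \left(-3 + 5041\right)} = \frac{1}{-1799 + 5038} = \frac{1}{3239}$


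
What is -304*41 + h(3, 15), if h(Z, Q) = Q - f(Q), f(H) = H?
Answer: -12464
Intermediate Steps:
h(Z, Q) = 0 (h(Z, Q) = Q - Q = 0)
-304*41 + h(3, 15) = -304*41 + 0 = -12464 + 0 = -12464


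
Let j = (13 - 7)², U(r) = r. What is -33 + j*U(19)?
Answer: 651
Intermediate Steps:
j = 36 (j = 6² = 36)
-33 + j*U(19) = -33 + 36*19 = -33 + 684 = 651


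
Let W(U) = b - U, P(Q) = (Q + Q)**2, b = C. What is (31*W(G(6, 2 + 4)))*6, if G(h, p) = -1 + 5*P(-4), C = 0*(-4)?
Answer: -59334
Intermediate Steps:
C = 0
b = 0
P(Q) = 4*Q**2 (P(Q) = (2*Q)**2 = 4*Q**2)
G(h, p) = 319 (G(h, p) = -1 + 5*(4*(-4)**2) = -1 + 5*(4*16) = -1 + 5*64 = -1 + 320 = 319)
W(U) = -U (W(U) = 0 - U = -U)
(31*W(G(6, 2 + 4)))*6 = (31*(-1*319))*6 = (31*(-319))*6 = -9889*6 = -59334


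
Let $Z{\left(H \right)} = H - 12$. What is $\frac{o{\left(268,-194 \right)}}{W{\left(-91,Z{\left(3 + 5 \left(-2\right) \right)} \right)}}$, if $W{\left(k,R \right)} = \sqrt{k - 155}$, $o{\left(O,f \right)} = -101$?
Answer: $\frac{101 i \sqrt{246}}{246} \approx 6.4395 i$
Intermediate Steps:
$Z{\left(H \right)} = -12 + H$
$W{\left(k,R \right)} = \sqrt{-155 + k}$
$\frac{o{\left(268,-194 \right)}}{W{\left(-91,Z{\left(3 + 5 \left(-2\right) \right)} \right)}} = - \frac{101}{\sqrt{-155 - 91}} = - \frac{101}{\sqrt{-246}} = - \frac{101}{i \sqrt{246}} = - 101 \left(- \frac{i \sqrt{246}}{246}\right) = \frac{101 i \sqrt{246}}{246}$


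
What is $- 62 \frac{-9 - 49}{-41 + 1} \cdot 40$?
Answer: $-3596$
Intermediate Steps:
$- 62 \frac{-9 - 49}{-41 + 1} \cdot 40 = - 62 \left(- \frac{58}{-40}\right) 40 = - 62 \left(\left(-58\right) \left(- \frac{1}{40}\right)\right) 40 = \left(-62\right) \frac{29}{20} \cdot 40 = \left(- \frac{899}{10}\right) 40 = -3596$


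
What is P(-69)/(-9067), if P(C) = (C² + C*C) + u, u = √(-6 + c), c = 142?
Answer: -9522/9067 - 2*√34/9067 ≈ -1.0515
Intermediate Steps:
u = 2*√34 (u = √(-6 + 142) = √136 = 2*√34 ≈ 11.662)
P(C) = 2*√34 + 2*C² (P(C) = (C² + C*C) + 2*√34 = (C² + C²) + 2*√34 = 2*C² + 2*√34 = 2*√34 + 2*C²)
P(-69)/(-9067) = (2*√34 + 2*(-69)²)/(-9067) = (2*√34 + 2*4761)*(-1/9067) = (2*√34 + 9522)*(-1/9067) = (9522 + 2*√34)*(-1/9067) = -9522/9067 - 2*√34/9067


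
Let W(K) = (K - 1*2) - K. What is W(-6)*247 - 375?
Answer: -869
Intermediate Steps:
W(K) = -2 (W(K) = (K - 2) - K = (-2 + K) - K = -2)
W(-6)*247 - 375 = -2*247 - 375 = -494 - 375 = -869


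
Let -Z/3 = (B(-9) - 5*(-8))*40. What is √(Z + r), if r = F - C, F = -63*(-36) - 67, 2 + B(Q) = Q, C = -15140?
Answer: √13861 ≈ 117.73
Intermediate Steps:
B(Q) = -2 + Q
F = 2201 (F = 2268 - 67 = 2201)
Z = -3480 (Z = -3*((-2 - 9) - 5*(-8))*40 = -3*(-11 + 40)*40 = -87*40 = -3*1160 = -3480)
r = 17341 (r = 2201 - 1*(-15140) = 2201 + 15140 = 17341)
√(Z + r) = √(-3480 + 17341) = √13861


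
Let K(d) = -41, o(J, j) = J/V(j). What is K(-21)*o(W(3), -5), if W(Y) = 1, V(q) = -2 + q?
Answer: 41/7 ≈ 5.8571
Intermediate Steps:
o(J, j) = J/(-2 + j)
K(-21)*o(W(3), -5) = -41/(-2 - 5) = -41/(-7) = -41*(-1)/7 = -41*(-⅐) = 41/7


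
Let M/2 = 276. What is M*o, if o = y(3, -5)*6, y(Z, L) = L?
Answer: -16560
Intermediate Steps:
o = -30 (o = -5*6 = -30)
M = 552 (M = 2*276 = 552)
M*o = 552*(-30) = -16560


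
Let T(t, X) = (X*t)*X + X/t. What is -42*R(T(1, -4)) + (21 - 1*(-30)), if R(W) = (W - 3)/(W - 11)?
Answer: -327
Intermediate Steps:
T(t, X) = X/t + t*X**2 (T(t, X) = t*X**2 + X/t = X/t + t*X**2)
R(W) = (-3 + W)/(-11 + W)
-42*R(T(1, -4)) + (21 - 1*(-30)) = -42*(-3 + (-4/1 + 1*(-4)**2))/(-11 + (-4/1 + 1*(-4)**2)) + (21 - 1*(-30)) = -42*(-3 + (-4*1 + 1*16))/(-11 + (-4*1 + 1*16)) + (21 + 30) = -42*(-3 + (-4 + 16))/(-11 + (-4 + 16)) + 51 = -42*(-3 + 12)/(-11 + 12) + 51 = -42*9/1 + 51 = -42*9 + 51 = -378 + 51 = -327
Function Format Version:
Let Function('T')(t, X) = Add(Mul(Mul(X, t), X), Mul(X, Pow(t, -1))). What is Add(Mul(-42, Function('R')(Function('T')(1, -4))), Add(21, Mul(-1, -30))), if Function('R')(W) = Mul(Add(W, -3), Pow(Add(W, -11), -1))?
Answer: -327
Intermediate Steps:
Function('T')(t, X) = Add(Mul(X, Pow(t, -1)), Mul(t, Pow(X, 2))) (Function('T')(t, X) = Add(Mul(t, Pow(X, 2)), Mul(X, Pow(t, -1))) = Add(Mul(X, Pow(t, -1)), Mul(t, Pow(X, 2))))
Function('R')(W) = Mul(Pow(Add(-11, W), -1), Add(-3, W)) (Function('R')(W) = Mul(Add(-3, W), Pow(Add(-11, W), -1)) = Mul(Pow(Add(-11, W), -1), Add(-3, W)))
Add(Mul(-42, Function('R')(Function('T')(1, -4))), Add(21, Mul(-1, -30))) = Add(Mul(-42, Mul(Pow(Add(-11, Add(Mul(-4, Pow(1, -1)), Mul(1, Pow(-4, 2)))), -1), Add(-3, Add(Mul(-4, Pow(1, -1)), Mul(1, Pow(-4, 2)))))), Add(21, Mul(-1, -30))) = Add(Mul(-42, Mul(Pow(Add(-11, Add(Mul(-4, 1), Mul(1, 16))), -1), Add(-3, Add(Mul(-4, 1), Mul(1, 16))))), Add(21, 30)) = Add(Mul(-42, Mul(Pow(Add(-11, Add(-4, 16)), -1), Add(-3, Add(-4, 16)))), 51) = Add(Mul(-42, Mul(Pow(Add(-11, 12), -1), Add(-3, 12))), 51) = Add(Mul(-42, Mul(Pow(1, -1), 9)), 51) = Add(Mul(-42, Mul(1, 9)), 51) = Add(Mul(-42, 9), 51) = Add(-378, 51) = -327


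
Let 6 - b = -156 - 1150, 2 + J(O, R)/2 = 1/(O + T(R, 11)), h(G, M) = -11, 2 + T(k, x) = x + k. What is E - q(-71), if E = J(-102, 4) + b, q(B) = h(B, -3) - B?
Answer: 111070/89 ≈ 1248.0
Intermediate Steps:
T(k, x) = -2 + k + x (T(k, x) = -2 + (x + k) = -2 + (k + x) = -2 + k + x)
q(B) = -11 - B
J(O, R) = -4 + 2/(9 + O + R) (J(O, R) = -4 + 2/(O + (-2 + R + 11)) = -4 + 2/(O + (9 + R)) = -4 + 2/(9 + O + R))
b = 1312 (b = 6 - (-156 - 1150) = 6 - 1*(-1306) = 6 + 1306 = 1312)
E = 116410/89 (E = 2*(-17 - 2*(-102) - 2*4)/(9 - 102 + 4) + 1312 = 2*(-17 + 204 - 8)/(-89) + 1312 = 2*(-1/89)*179 + 1312 = -358/89 + 1312 = 116410/89 ≈ 1308.0)
E - q(-71) = 116410/89 - (-11 - 1*(-71)) = 116410/89 - (-11 + 71) = 116410/89 - 1*60 = 116410/89 - 60 = 111070/89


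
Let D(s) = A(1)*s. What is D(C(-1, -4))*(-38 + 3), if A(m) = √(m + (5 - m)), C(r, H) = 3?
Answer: -105*√5 ≈ -234.79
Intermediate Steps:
A(m) = √5
D(s) = s*√5 (D(s) = √5*s = s*√5)
D(C(-1, -4))*(-38 + 3) = (3*√5)*(-38 + 3) = (3*√5)*(-35) = -105*√5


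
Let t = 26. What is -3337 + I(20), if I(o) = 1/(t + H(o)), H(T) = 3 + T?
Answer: -163512/49 ≈ -3337.0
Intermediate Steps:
I(o) = 1/(29 + o) (I(o) = 1/(26 + (3 + o)) = 1/(29 + o))
-3337 + I(20) = -3337 + 1/(29 + 20) = -3337 + 1/49 = -163512/49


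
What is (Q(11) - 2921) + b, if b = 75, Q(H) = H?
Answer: -2835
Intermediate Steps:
(Q(11) - 2921) + b = (11 - 2921) + 75 = -2910 + 75 = -2835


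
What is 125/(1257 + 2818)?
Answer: 5/163 ≈ 0.030675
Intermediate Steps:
125/(1257 + 2818) = 125/4075 = 125*(1/4075) = 5/163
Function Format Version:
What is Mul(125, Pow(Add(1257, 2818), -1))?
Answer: Rational(5, 163) ≈ 0.030675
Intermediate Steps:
Mul(125, Pow(Add(1257, 2818), -1)) = Mul(125, Pow(4075, -1)) = Mul(125, Rational(1, 4075)) = Rational(5, 163)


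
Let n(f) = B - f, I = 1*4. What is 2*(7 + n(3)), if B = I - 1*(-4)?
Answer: 24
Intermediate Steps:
I = 4
B = 8 (B = 4 - 1*(-4) = 4 + 4 = 8)
n(f) = 8 - f
2*(7 + n(3)) = 2*(7 + (8 - 1*3)) = 2*(7 + (8 - 3)) = 2*(7 + 5) = 2*12 = 24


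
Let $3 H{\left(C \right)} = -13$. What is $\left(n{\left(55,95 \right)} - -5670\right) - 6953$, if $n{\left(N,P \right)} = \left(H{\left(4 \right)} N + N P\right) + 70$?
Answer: $\frac{11321}{3} \approx 3773.7$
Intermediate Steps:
$H{\left(C \right)} = - \frac{13}{3}$ ($H{\left(C \right)} = \frac{1}{3} \left(-13\right) = - \frac{13}{3}$)
$n{\left(N,P \right)} = 70 - \frac{13 N}{3} + N P$ ($n{\left(N,P \right)} = \left(- \frac{13 N}{3} + N P\right) + 70 = 70 - \frac{13 N}{3} + N P$)
$\left(n{\left(55,95 \right)} - -5670\right) - 6953 = \left(\left(70 - \frac{715}{3} + 55 \cdot 95\right) - -5670\right) - 6953 = \left(\left(70 - \frac{715}{3} + 5225\right) + 5670\right) - 6953 = \left(\frac{15170}{3} + 5670\right) - 6953 = \frac{32180}{3} - 6953 = \frac{11321}{3}$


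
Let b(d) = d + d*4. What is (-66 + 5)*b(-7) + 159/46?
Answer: 98369/46 ≈ 2138.5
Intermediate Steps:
b(d) = 5*d (b(d) = d + 4*d = 5*d)
(-66 + 5)*b(-7) + 159/46 = (-66 + 5)*(5*(-7)) + 159/46 = -61*(-35) + 159*(1/46) = 2135 + 159/46 = 98369/46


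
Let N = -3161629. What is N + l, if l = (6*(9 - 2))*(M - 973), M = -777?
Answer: -3235129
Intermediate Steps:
l = -73500 (l = (6*(9 - 2))*(-777 - 973) = (6*7)*(-1750) = 42*(-1750) = -73500)
N + l = -3161629 - 73500 = -3235129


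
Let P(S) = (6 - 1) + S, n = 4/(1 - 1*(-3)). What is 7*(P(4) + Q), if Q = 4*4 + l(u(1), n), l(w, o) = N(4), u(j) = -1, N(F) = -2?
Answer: 161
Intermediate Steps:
n = 1 (n = 4/(1 + 3) = 4/4 = 4*(¼) = 1)
l(w, o) = -2
Q = 14 (Q = 4*4 - 2 = 16 - 2 = 14)
P(S) = 5 + S
7*(P(4) + Q) = 7*((5 + 4) + 14) = 7*(9 + 14) = 7*23 = 161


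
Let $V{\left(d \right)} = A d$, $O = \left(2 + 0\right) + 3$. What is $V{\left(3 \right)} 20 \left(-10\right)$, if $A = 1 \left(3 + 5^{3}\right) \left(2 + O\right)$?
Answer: $-537600$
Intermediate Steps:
$O = 5$ ($O = 2 + 3 = 5$)
$A = 896$ ($A = 1 \left(3 + 5^{3}\right) \left(2 + 5\right) = 1 \left(3 + 125\right) 7 = 1 \cdot 128 \cdot 7 = 1 \cdot 896 = 896$)
$V{\left(d \right)} = 896 d$
$V{\left(3 \right)} 20 \left(-10\right) = 896 \cdot 3 \cdot 20 \left(-10\right) = 2688 \cdot 20 \left(-10\right) = 53760 \left(-10\right) = -537600$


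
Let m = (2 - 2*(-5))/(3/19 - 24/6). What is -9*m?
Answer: 2052/73 ≈ 28.110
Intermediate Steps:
m = -228/73 (m = (2 + 10)/(3*(1/19) - 24*1/6) = 12/(3/19 - 4) = 12/(-73/19) = 12*(-19/73) = -228/73 ≈ -3.1233)
-9*m = -9*(-228/73) = 2052/73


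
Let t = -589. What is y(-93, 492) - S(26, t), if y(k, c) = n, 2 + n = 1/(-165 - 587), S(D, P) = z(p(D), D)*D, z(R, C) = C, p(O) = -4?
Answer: -509857/752 ≈ -678.00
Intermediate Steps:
S(D, P) = D² (S(D, P) = D*D = D²)
n = -1505/752 (n = -2 + 1/(-165 - 587) = -2 + 1/(-752) = -2 - 1/752 = -1505/752 ≈ -2.0013)
y(k, c) = -1505/752
y(-93, 492) - S(26, t) = -1505/752 - 1*26² = -1505/752 - 1*676 = -1505/752 - 676 = -509857/752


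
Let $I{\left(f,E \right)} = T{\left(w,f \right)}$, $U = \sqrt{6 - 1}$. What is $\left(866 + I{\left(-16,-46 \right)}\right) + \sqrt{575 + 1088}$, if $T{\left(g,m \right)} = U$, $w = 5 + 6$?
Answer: $866 + \sqrt{5} + \sqrt{1663} \approx 909.02$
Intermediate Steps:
$U = \sqrt{5} \approx 2.2361$
$w = 11$
$T{\left(g,m \right)} = \sqrt{5}$
$I{\left(f,E \right)} = \sqrt{5}$
$\left(866 + I{\left(-16,-46 \right)}\right) + \sqrt{575 + 1088} = \left(866 + \sqrt{5}\right) + \sqrt{575 + 1088} = \left(866 + \sqrt{5}\right) + \sqrt{1663} = 866 + \sqrt{5} + \sqrt{1663}$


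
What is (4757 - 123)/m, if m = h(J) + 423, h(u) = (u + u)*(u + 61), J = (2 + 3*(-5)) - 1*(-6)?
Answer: -4634/333 ≈ -13.916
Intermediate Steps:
J = -7 (J = (2 - 15) + 6 = -13 + 6 = -7)
h(u) = 2*u*(61 + u) (h(u) = (2*u)*(61 + u) = 2*u*(61 + u))
m = -333 (m = 2*(-7)*(61 - 7) + 423 = 2*(-7)*54 + 423 = -756 + 423 = -333)
(4757 - 123)/m = (4757 - 123)/(-333) = 4634*(-1/333) = -4634/333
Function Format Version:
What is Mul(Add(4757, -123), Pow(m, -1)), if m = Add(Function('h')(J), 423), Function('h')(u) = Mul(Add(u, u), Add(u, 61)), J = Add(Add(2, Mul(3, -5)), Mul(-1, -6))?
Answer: Rational(-4634, 333) ≈ -13.916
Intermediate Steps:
J = -7 (J = Add(Add(2, -15), 6) = Add(-13, 6) = -7)
Function('h')(u) = Mul(2, u, Add(61, u)) (Function('h')(u) = Mul(Mul(2, u), Add(61, u)) = Mul(2, u, Add(61, u)))
m = -333 (m = Add(Mul(2, -7, Add(61, -7)), 423) = Add(Mul(2, -7, 54), 423) = Add(-756, 423) = -333)
Mul(Add(4757, -123), Pow(m, -1)) = Mul(Add(4757, -123), Pow(-333, -1)) = Mul(4634, Rational(-1, 333)) = Rational(-4634, 333)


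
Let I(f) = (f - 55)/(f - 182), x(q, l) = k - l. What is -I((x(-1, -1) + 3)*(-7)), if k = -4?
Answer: -55/182 ≈ -0.30220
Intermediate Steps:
x(q, l) = -4 - l
I(f) = (-55 + f)/(-182 + f)
-I((x(-1, -1) + 3)*(-7)) = -(-55 + ((-4 - 1*(-1)) + 3)*(-7))/(-182 + ((-4 - 1*(-1)) + 3)*(-7)) = -(-55 + ((-4 + 1) + 3)*(-7))/(-182 + ((-4 + 1) + 3)*(-7)) = -(-55 + (-3 + 3)*(-7))/(-182 + (-3 + 3)*(-7)) = -(-55 + 0*(-7))/(-182 + 0*(-7)) = -(-55 + 0)/(-182 + 0) = -(-55)/(-182) = -(-1)*(-55)/182 = -1*55/182 = -55/182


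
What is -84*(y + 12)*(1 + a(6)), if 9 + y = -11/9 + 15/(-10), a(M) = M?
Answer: -490/3 ≈ -163.33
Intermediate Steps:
y = -211/18 (y = -9 + (-11/9 + 15/(-10)) = -9 + (-11*⅑ + 15*(-⅒)) = -9 + (-11/9 - 3/2) = -9 - 49/18 = -211/18 ≈ -11.722)
-84*(y + 12)*(1 + a(6)) = -84*(-211/18 + 12)*(1 + 6) = -70*7/3 = -84*35/18 = -490/3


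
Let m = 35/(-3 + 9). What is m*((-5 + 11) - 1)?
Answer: 175/6 ≈ 29.167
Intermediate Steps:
m = 35/6 ≈ 5.8333
m*((-5 + 11) - 1) = 35*((-5 + 11) - 1)/6 = 35*(6 - 1)/6 = (35/6)*5 = 175/6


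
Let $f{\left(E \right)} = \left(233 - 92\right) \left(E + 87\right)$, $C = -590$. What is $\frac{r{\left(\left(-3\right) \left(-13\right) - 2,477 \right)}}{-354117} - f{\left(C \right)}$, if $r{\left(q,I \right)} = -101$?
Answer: $\frac{25115040092}{354117} \approx 70923.0$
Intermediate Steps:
$f{\left(E \right)} = 12267 + 141 E$ ($f{\left(E \right)} = \left(233 + \left(-130 + 38\right)\right) \left(87 + E\right) = \left(233 - 92\right) \left(87 + E\right) = 141 \left(87 + E\right) = 12267 + 141 E$)
$\frac{r{\left(\left(-3\right) \left(-13\right) - 2,477 \right)}}{-354117} - f{\left(C \right)} = - \frac{101}{-354117} - \left(12267 + 141 \left(-590\right)\right) = \left(-101\right) \left(- \frac{1}{354117}\right) - \left(12267 - 83190\right) = \frac{101}{354117} - -70923 = \frac{101}{354117} + 70923 = \frac{25115040092}{354117}$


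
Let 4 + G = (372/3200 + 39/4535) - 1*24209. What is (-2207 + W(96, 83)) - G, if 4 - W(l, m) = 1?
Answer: 15969639809/725600 ≈ 22009.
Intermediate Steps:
W(l, m) = 3 (W(l, m) = 4 - 1*1 = 4 - 1 = 3)
G = -17568862209/725600 (G = -4 + ((372/3200 + 39/4535) - 1*24209) = -4 + ((372*(1/3200) + 39*(1/4535)) - 24209) = -4 + ((93/800 + 39/4535) - 24209) = -4 + (90591/725600 - 24209) = -4 - 17565959809/725600 = -17568862209/725600 ≈ -24213.)
(-2207 + W(96, 83)) - G = (-2207 + 3) - 1*(-17568862209/725600) = -2204 + 17568862209/725600 = 15969639809/725600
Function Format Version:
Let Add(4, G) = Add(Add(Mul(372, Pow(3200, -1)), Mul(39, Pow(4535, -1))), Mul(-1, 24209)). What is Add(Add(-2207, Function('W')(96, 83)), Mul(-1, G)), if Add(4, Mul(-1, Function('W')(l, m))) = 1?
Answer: Rational(15969639809, 725600) ≈ 22009.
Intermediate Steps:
Function('W')(l, m) = 3 (Function('W')(l, m) = Add(4, Mul(-1, 1)) = Add(4, -1) = 3)
G = Rational(-17568862209, 725600) (G = Add(-4, Add(Add(Mul(372, Pow(3200, -1)), Mul(39, Pow(4535, -1))), Mul(-1, 24209))) = Add(-4, Add(Add(Mul(372, Rational(1, 3200)), Mul(39, Rational(1, 4535))), -24209)) = Add(-4, Add(Add(Rational(93, 800), Rational(39, 4535)), -24209)) = Add(-4, Add(Rational(90591, 725600), -24209)) = Add(-4, Rational(-17565959809, 725600)) = Rational(-17568862209, 725600) ≈ -24213.)
Add(Add(-2207, Function('W')(96, 83)), Mul(-1, G)) = Add(Add(-2207, 3), Mul(-1, Rational(-17568862209, 725600))) = Add(-2204, Rational(17568862209, 725600)) = Rational(15969639809, 725600)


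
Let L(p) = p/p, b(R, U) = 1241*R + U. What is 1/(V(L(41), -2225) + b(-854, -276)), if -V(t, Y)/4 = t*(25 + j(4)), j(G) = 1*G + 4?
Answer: -1/1060222 ≈ -9.4320e-7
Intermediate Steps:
b(R, U) = U + 1241*R
L(p) = 1
j(G) = 4 + G (j(G) = G + 4 = 4 + G)
V(t, Y) = -132*t (V(t, Y) = -4*t*(25 + (4 + 4)) = -4*t*(25 + 8) = -4*t*33 = -132*t)
1/(V(L(41), -2225) + b(-854, -276)) = 1/(-132*1 + (-276 + 1241*(-854))) = 1/(-132 + (-276 - 1059814)) = 1/(-132 - 1060090) = 1/(-1060222) = -1/1060222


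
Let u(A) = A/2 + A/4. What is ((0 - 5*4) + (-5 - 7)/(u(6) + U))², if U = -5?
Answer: 16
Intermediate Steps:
u(A) = 3*A/4 (u(A) = A*(½) + A*(¼) = A/2 + A/4 = 3*A/4)
((0 - 5*4) + (-5 - 7)/(u(6) + U))² = ((0 - 5*4) + (-5 - 7)/((¾)*6 - 5))² = ((0 - 20) - 12/(9/2 - 5))² = (-20 - 12/(-½))² = (-20 - 12*(-2))² = (-20 + 24)² = 4² = 16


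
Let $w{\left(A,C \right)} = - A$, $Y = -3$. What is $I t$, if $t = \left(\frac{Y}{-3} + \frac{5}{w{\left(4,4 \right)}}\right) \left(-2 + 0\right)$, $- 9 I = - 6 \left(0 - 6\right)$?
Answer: $-2$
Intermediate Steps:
$I = -4$ ($I = - \frac{\left(-6\right) \left(0 - 6\right)}{9} = - \frac{\left(-6\right) \left(-6\right)}{9} = \left(- \frac{1}{9}\right) 36 = -4$)
$t = \frac{1}{2}$ ($t = \left(- \frac{3}{-3} + \frac{5}{\left(-1\right) 4}\right) \left(-2 + 0\right) = \left(\left(-3\right) \left(- \frac{1}{3}\right) + \frac{5}{-4}\right) \left(-2\right) = \left(1 + 5 \left(- \frac{1}{4}\right)\right) \left(-2\right) = \left(1 - \frac{5}{4}\right) \left(-2\right) = \left(- \frac{1}{4}\right) \left(-2\right) = \frac{1}{2} \approx 0.5$)
$I t = \left(-4\right) \frac{1}{2} = -2$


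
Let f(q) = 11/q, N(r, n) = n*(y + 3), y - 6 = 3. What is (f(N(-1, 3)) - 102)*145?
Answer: -530845/36 ≈ -14746.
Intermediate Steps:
y = 9 (y = 6 + 3 = 9)
N(r, n) = 12*n (N(r, n) = n*(9 + 3) = n*12 = 12*n)
(f(N(-1, 3)) - 102)*145 = (11/((12*3)) - 102)*145 = (11/36 - 102)*145 = -3661/36*145 = -530845/36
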